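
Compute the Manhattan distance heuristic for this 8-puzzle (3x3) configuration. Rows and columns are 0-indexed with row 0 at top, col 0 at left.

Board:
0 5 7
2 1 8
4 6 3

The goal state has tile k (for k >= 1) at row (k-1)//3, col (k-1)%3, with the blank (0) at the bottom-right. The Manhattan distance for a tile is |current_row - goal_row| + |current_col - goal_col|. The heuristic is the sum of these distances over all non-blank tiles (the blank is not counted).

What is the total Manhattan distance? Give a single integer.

Answer: 16

Derivation:
Tile 5: at (0,1), goal (1,1), distance |0-1|+|1-1| = 1
Tile 7: at (0,2), goal (2,0), distance |0-2|+|2-0| = 4
Tile 2: at (1,0), goal (0,1), distance |1-0|+|0-1| = 2
Tile 1: at (1,1), goal (0,0), distance |1-0|+|1-0| = 2
Tile 8: at (1,2), goal (2,1), distance |1-2|+|2-1| = 2
Tile 4: at (2,0), goal (1,0), distance |2-1|+|0-0| = 1
Tile 6: at (2,1), goal (1,2), distance |2-1|+|1-2| = 2
Tile 3: at (2,2), goal (0,2), distance |2-0|+|2-2| = 2
Sum: 1 + 4 + 2 + 2 + 2 + 1 + 2 + 2 = 16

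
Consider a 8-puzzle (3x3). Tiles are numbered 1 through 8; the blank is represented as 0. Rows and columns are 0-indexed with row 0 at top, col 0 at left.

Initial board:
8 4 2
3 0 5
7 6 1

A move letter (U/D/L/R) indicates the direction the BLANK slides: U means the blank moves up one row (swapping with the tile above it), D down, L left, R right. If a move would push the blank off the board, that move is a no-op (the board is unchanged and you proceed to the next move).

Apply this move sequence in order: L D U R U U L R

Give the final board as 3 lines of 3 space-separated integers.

After move 1 (L):
8 4 2
0 3 5
7 6 1

After move 2 (D):
8 4 2
7 3 5
0 6 1

After move 3 (U):
8 4 2
0 3 5
7 6 1

After move 4 (R):
8 4 2
3 0 5
7 6 1

After move 5 (U):
8 0 2
3 4 5
7 6 1

After move 6 (U):
8 0 2
3 4 5
7 6 1

After move 7 (L):
0 8 2
3 4 5
7 6 1

After move 8 (R):
8 0 2
3 4 5
7 6 1

Answer: 8 0 2
3 4 5
7 6 1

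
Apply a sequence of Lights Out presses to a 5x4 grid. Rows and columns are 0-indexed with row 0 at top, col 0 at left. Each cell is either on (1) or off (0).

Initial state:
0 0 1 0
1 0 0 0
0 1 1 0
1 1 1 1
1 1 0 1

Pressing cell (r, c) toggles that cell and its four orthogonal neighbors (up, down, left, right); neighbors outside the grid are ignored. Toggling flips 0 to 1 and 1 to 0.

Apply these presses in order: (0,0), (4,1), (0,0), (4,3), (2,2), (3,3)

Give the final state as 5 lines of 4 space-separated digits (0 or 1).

After press 1 at (0,0):
1 1 1 0
0 0 0 0
0 1 1 0
1 1 1 1
1 1 0 1

After press 2 at (4,1):
1 1 1 0
0 0 0 0
0 1 1 0
1 0 1 1
0 0 1 1

After press 3 at (0,0):
0 0 1 0
1 0 0 0
0 1 1 0
1 0 1 1
0 0 1 1

After press 4 at (4,3):
0 0 1 0
1 0 0 0
0 1 1 0
1 0 1 0
0 0 0 0

After press 5 at (2,2):
0 0 1 0
1 0 1 0
0 0 0 1
1 0 0 0
0 0 0 0

After press 6 at (3,3):
0 0 1 0
1 0 1 0
0 0 0 0
1 0 1 1
0 0 0 1

Answer: 0 0 1 0
1 0 1 0
0 0 0 0
1 0 1 1
0 0 0 1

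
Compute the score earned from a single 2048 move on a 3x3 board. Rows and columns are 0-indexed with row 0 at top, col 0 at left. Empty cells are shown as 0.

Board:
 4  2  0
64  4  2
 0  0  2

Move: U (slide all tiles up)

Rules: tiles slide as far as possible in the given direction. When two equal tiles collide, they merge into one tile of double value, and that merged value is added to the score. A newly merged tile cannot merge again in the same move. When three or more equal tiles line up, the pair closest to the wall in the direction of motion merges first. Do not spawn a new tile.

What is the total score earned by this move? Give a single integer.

Answer: 4

Derivation:
Slide up:
col 0: [4, 64, 0] -> [4, 64, 0]  score +0 (running 0)
col 1: [2, 4, 0] -> [2, 4, 0]  score +0 (running 0)
col 2: [0, 2, 2] -> [4, 0, 0]  score +4 (running 4)
Board after move:
 4  2  4
64  4  0
 0  0  0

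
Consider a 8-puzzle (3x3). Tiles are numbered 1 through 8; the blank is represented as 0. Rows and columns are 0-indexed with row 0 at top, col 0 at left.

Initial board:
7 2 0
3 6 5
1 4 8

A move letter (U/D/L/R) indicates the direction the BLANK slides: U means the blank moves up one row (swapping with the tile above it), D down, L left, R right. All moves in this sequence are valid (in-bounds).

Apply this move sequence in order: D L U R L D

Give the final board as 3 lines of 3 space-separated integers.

Answer: 7 2 5
3 0 6
1 4 8

Derivation:
After move 1 (D):
7 2 5
3 6 0
1 4 8

After move 2 (L):
7 2 5
3 0 6
1 4 8

After move 3 (U):
7 0 5
3 2 6
1 4 8

After move 4 (R):
7 5 0
3 2 6
1 4 8

After move 5 (L):
7 0 5
3 2 6
1 4 8

After move 6 (D):
7 2 5
3 0 6
1 4 8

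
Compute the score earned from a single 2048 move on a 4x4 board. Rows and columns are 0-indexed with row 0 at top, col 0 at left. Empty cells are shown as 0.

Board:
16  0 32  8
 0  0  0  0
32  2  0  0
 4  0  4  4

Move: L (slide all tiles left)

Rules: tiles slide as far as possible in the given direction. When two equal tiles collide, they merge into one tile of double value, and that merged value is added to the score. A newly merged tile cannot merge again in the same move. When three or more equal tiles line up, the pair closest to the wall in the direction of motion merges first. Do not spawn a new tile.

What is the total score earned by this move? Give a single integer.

Slide left:
row 0: [16, 0, 32, 8] -> [16, 32, 8, 0]  score +0 (running 0)
row 1: [0, 0, 0, 0] -> [0, 0, 0, 0]  score +0 (running 0)
row 2: [32, 2, 0, 0] -> [32, 2, 0, 0]  score +0 (running 0)
row 3: [4, 0, 4, 4] -> [8, 4, 0, 0]  score +8 (running 8)
Board after move:
16 32  8  0
 0  0  0  0
32  2  0  0
 8  4  0  0

Answer: 8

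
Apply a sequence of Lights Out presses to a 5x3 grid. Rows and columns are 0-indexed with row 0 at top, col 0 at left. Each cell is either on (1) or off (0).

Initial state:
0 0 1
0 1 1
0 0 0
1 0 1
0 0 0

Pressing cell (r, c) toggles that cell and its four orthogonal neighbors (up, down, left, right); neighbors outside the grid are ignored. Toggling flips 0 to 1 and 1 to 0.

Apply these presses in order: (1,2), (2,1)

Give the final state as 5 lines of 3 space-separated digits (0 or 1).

Answer: 0 0 0
0 1 0
1 1 0
1 1 1
0 0 0

Derivation:
After press 1 at (1,2):
0 0 0
0 0 0
0 0 1
1 0 1
0 0 0

After press 2 at (2,1):
0 0 0
0 1 0
1 1 0
1 1 1
0 0 0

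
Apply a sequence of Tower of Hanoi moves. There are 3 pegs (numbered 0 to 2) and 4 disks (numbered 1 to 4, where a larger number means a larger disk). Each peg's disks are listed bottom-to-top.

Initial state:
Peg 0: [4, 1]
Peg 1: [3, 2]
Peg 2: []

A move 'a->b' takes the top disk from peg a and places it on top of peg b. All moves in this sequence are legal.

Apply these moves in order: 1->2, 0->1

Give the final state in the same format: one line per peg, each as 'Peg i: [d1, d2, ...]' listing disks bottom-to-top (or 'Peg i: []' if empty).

Answer: Peg 0: [4]
Peg 1: [3, 1]
Peg 2: [2]

Derivation:
After move 1 (1->2):
Peg 0: [4, 1]
Peg 1: [3]
Peg 2: [2]

After move 2 (0->1):
Peg 0: [4]
Peg 1: [3, 1]
Peg 2: [2]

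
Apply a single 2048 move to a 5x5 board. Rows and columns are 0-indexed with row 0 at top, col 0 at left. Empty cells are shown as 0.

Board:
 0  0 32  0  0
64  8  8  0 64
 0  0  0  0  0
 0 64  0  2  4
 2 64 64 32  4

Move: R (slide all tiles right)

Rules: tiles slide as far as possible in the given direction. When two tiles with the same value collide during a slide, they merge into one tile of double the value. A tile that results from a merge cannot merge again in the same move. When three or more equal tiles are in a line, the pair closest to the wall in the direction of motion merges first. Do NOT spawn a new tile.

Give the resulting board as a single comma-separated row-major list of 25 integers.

Slide right:
row 0: [0, 0, 32, 0, 0] -> [0, 0, 0, 0, 32]
row 1: [64, 8, 8, 0, 64] -> [0, 0, 64, 16, 64]
row 2: [0, 0, 0, 0, 0] -> [0, 0, 0, 0, 0]
row 3: [0, 64, 0, 2, 4] -> [0, 0, 64, 2, 4]
row 4: [2, 64, 64, 32, 4] -> [0, 2, 128, 32, 4]

Answer: 0, 0, 0, 0, 32, 0, 0, 64, 16, 64, 0, 0, 0, 0, 0, 0, 0, 64, 2, 4, 0, 2, 128, 32, 4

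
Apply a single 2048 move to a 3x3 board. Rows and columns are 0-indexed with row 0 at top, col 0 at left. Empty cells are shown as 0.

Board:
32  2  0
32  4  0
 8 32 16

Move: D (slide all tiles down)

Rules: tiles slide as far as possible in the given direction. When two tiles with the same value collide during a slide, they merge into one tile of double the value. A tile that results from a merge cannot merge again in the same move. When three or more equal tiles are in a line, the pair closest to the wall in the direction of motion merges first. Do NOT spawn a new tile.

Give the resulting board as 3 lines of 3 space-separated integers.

Slide down:
col 0: [32, 32, 8] -> [0, 64, 8]
col 1: [2, 4, 32] -> [2, 4, 32]
col 2: [0, 0, 16] -> [0, 0, 16]

Answer:  0  2  0
64  4  0
 8 32 16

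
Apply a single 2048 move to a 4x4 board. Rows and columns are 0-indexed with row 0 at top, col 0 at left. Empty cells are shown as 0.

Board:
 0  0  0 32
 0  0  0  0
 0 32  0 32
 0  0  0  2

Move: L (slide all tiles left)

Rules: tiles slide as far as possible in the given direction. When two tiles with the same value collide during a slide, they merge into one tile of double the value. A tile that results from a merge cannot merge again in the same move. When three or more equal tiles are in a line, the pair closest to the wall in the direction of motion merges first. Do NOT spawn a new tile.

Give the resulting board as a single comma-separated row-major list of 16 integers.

Answer: 32, 0, 0, 0, 0, 0, 0, 0, 64, 0, 0, 0, 2, 0, 0, 0

Derivation:
Slide left:
row 0: [0, 0, 0, 32] -> [32, 0, 0, 0]
row 1: [0, 0, 0, 0] -> [0, 0, 0, 0]
row 2: [0, 32, 0, 32] -> [64, 0, 0, 0]
row 3: [0, 0, 0, 2] -> [2, 0, 0, 0]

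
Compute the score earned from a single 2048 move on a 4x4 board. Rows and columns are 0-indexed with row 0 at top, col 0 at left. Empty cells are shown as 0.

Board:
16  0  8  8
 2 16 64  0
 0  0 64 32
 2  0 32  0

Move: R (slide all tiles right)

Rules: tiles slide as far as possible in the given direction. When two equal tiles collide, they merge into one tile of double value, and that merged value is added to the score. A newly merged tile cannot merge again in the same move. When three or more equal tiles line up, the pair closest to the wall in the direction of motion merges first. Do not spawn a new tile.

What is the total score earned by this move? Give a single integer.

Slide right:
row 0: [16, 0, 8, 8] -> [0, 0, 16, 16]  score +16 (running 16)
row 1: [2, 16, 64, 0] -> [0, 2, 16, 64]  score +0 (running 16)
row 2: [0, 0, 64, 32] -> [0, 0, 64, 32]  score +0 (running 16)
row 3: [2, 0, 32, 0] -> [0, 0, 2, 32]  score +0 (running 16)
Board after move:
 0  0 16 16
 0  2 16 64
 0  0 64 32
 0  0  2 32

Answer: 16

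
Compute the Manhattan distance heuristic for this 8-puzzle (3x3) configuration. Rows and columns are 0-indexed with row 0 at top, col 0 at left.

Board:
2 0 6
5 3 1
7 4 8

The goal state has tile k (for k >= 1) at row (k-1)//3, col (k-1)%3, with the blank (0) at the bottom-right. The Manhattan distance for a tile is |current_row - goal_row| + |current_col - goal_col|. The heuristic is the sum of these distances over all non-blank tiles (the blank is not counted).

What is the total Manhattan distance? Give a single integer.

Answer: 11

Derivation:
Tile 2: at (0,0), goal (0,1), distance |0-0|+|0-1| = 1
Tile 6: at (0,2), goal (1,2), distance |0-1|+|2-2| = 1
Tile 5: at (1,0), goal (1,1), distance |1-1|+|0-1| = 1
Tile 3: at (1,1), goal (0,2), distance |1-0|+|1-2| = 2
Tile 1: at (1,2), goal (0,0), distance |1-0|+|2-0| = 3
Tile 7: at (2,0), goal (2,0), distance |2-2|+|0-0| = 0
Tile 4: at (2,1), goal (1,0), distance |2-1|+|1-0| = 2
Tile 8: at (2,2), goal (2,1), distance |2-2|+|2-1| = 1
Sum: 1 + 1 + 1 + 2 + 3 + 0 + 2 + 1 = 11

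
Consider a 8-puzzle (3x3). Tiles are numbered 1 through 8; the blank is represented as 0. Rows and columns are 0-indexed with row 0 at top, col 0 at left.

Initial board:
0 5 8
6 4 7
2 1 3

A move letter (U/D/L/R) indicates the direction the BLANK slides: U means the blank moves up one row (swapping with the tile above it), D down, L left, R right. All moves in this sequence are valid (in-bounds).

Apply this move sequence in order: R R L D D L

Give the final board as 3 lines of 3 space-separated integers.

After move 1 (R):
5 0 8
6 4 7
2 1 3

After move 2 (R):
5 8 0
6 4 7
2 1 3

After move 3 (L):
5 0 8
6 4 7
2 1 3

After move 4 (D):
5 4 8
6 0 7
2 1 3

After move 5 (D):
5 4 8
6 1 7
2 0 3

After move 6 (L):
5 4 8
6 1 7
0 2 3

Answer: 5 4 8
6 1 7
0 2 3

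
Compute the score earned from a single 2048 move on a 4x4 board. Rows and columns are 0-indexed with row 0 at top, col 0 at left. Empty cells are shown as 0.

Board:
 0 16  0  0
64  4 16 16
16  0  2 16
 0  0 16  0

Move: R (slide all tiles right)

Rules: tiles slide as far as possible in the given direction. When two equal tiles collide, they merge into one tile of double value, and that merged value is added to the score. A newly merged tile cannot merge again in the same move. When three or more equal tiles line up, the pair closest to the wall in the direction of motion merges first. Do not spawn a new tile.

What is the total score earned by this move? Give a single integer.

Slide right:
row 0: [0, 16, 0, 0] -> [0, 0, 0, 16]  score +0 (running 0)
row 1: [64, 4, 16, 16] -> [0, 64, 4, 32]  score +32 (running 32)
row 2: [16, 0, 2, 16] -> [0, 16, 2, 16]  score +0 (running 32)
row 3: [0, 0, 16, 0] -> [0, 0, 0, 16]  score +0 (running 32)
Board after move:
 0  0  0 16
 0 64  4 32
 0 16  2 16
 0  0  0 16

Answer: 32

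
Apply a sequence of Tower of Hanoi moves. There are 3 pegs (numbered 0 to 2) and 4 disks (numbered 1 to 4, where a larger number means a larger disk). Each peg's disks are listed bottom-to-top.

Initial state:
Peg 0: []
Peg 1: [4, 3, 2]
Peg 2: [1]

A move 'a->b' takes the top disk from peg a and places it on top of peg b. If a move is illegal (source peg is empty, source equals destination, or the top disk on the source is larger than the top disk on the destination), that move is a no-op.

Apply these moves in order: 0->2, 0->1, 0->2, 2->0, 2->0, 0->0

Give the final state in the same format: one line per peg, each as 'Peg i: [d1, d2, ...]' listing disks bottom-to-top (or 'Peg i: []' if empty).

Answer: Peg 0: [1]
Peg 1: [4, 3, 2]
Peg 2: []

Derivation:
After move 1 (0->2):
Peg 0: []
Peg 1: [4, 3, 2]
Peg 2: [1]

After move 2 (0->1):
Peg 0: []
Peg 1: [4, 3, 2]
Peg 2: [1]

After move 3 (0->2):
Peg 0: []
Peg 1: [4, 3, 2]
Peg 2: [1]

After move 4 (2->0):
Peg 0: [1]
Peg 1: [4, 3, 2]
Peg 2: []

After move 5 (2->0):
Peg 0: [1]
Peg 1: [4, 3, 2]
Peg 2: []

After move 6 (0->0):
Peg 0: [1]
Peg 1: [4, 3, 2]
Peg 2: []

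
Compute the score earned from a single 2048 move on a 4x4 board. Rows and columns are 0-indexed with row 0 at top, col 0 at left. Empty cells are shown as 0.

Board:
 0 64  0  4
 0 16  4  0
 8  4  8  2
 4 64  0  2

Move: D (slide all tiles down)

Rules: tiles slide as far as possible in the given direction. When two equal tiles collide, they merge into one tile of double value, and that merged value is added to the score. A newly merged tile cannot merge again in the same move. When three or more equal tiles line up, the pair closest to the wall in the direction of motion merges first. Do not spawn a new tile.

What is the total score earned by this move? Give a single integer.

Slide down:
col 0: [0, 0, 8, 4] -> [0, 0, 8, 4]  score +0 (running 0)
col 1: [64, 16, 4, 64] -> [64, 16, 4, 64]  score +0 (running 0)
col 2: [0, 4, 8, 0] -> [0, 0, 4, 8]  score +0 (running 0)
col 3: [4, 0, 2, 2] -> [0, 0, 4, 4]  score +4 (running 4)
Board after move:
 0 64  0  0
 0 16  0  0
 8  4  4  4
 4 64  8  4

Answer: 4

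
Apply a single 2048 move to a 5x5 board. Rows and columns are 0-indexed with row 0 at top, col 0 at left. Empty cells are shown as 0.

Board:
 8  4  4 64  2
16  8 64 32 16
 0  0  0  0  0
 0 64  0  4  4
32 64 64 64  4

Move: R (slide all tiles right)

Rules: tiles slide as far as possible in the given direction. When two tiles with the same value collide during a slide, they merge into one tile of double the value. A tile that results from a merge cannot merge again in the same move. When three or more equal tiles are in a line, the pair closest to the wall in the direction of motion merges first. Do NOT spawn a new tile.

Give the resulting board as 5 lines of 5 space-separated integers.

Answer:   0   8   8  64   2
 16   8  64  32  16
  0   0   0   0   0
  0   0   0  64   8
  0  32  64 128   4

Derivation:
Slide right:
row 0: [8, 4, 4, 64, 2] -> [0, 8, 8, 64, 2]
row 1: [16, 8, 64, 32, 16] -> [16, 8, 64, 32, 16]
row 2: [0, 0, 0, 0, 0] -> [0, 0, 0, 0, 0]
row 3: [0, 64, 0, 4, 4] -> [0, 0, 0, 64, 8]
row 4: [32, 64, 64, 64, 4] -> [0, 32, 64, 128, 4]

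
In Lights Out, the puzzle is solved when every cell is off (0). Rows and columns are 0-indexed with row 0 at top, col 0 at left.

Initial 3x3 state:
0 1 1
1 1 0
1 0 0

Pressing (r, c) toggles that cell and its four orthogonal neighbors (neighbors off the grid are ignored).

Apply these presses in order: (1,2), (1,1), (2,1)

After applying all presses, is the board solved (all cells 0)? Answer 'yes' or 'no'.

After press 1 at (1,2):
0 1 0
1 0 1
1 0 1

After press 2 at (1,1):
0 0 0
0 1 0
1 1 1

After press 3 at (2,1):
0 0 0
0 0 0
0 0 0

Lights still on: 0

Answer: yes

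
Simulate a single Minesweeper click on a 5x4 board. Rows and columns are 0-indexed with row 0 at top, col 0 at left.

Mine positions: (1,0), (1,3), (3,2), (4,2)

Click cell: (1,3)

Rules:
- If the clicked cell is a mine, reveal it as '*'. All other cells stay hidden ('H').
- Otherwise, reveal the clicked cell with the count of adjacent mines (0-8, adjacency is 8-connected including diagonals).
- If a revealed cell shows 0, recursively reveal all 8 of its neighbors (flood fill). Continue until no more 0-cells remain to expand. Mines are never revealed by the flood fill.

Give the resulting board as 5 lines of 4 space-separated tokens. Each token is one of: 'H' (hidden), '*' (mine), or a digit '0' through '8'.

H H H H
H H H *
H H H H
H H H H
H H H H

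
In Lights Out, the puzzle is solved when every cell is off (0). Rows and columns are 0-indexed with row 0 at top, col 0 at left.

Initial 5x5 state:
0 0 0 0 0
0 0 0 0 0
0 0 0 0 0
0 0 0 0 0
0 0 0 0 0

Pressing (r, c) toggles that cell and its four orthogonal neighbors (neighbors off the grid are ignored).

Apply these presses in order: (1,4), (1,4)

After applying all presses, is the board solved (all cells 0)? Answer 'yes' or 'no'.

After press 1 at (1,4):
0 0 0 0 1
0 0 0 1 1
0 0 0 0 1
0 0 0 0 0
0 0 0 0 0

After press 2 at (1,4):
0 0 0 0 0
0 0 0 0 0
0 0 0 0 0
0 0 0 0 0
0 0 0 0 0

Lights still on: 0

Answer: yes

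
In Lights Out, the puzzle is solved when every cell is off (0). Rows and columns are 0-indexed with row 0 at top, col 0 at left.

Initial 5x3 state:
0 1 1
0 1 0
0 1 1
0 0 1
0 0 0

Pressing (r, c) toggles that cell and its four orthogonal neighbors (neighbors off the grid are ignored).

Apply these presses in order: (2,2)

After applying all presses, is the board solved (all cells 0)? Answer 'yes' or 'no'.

Answer: no

Derivation:
After press 1 at (2,2):
0 1 1
0 1 1
0 0 0
0 0 0
0 0 0

Lights still on: 4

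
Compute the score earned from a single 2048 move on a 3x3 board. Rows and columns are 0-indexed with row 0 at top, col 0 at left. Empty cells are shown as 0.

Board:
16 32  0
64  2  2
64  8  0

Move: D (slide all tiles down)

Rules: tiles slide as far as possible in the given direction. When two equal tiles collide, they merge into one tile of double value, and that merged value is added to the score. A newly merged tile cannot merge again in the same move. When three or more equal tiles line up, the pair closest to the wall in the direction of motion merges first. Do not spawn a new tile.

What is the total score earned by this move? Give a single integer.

Answer: 128

Derivation:
Slide down:
col 0: [16, 64, 64] -> [0, 16, 128]  score +128 (running 128)
col 1: [32, 2, 8] -> [32, 2, 8]  score +0 (running 128)
col 2: [0, 2, 0] -> [0, 0, 2]  score +0 (running 128)
Board after move:
  0  32   0
 16   2   0
128   8   2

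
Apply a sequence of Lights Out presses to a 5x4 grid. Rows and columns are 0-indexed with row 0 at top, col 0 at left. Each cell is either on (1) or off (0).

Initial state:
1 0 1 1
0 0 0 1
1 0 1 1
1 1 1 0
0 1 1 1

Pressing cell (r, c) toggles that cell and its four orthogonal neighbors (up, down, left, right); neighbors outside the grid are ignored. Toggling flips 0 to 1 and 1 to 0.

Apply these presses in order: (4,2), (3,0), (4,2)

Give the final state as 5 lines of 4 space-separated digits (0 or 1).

After press 1 at (4,2):
1 0 1 1
0 0 0 1
1 0 1 1
1 1 0 0
0 0 0 0

After press 2 at (3,0):
1 0 1 1
0 0 0 1
0 0 1 1
0 0 0 0
1 0 0 0

After press 3 at (4,2):
1 0 1 1
0 0 0 1
0 0 1 1
0 0 1 0
1 1 1 1

Answer: 1 0 1 1
0 0 0 1
0 0 1 1
0 0 1 0
1 1 1 1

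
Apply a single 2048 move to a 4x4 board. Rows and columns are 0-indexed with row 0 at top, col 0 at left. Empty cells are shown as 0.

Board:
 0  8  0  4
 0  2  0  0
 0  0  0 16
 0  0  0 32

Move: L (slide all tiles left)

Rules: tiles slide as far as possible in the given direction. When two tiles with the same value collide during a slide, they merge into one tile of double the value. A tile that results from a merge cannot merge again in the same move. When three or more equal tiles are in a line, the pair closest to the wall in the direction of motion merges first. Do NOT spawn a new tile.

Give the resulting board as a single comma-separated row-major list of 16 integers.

Answer: 8, 4, 0, 0, 2, 0, 0, 0, 16, 0, 0, 0, 32, 0, 0, 0

Derivation:
Slide left:
row 0: [0, 8, 0, 4] -> [8, 4, 0, 0]
row 1: [0, 2, 0, 0] -> [2, 0, 0, 0]
row 2: [0, 0, 0, 16] -> [16, 0, 0, 0]
row 3: [0, 0, 0, 32] -> [32, 0, 0, 0]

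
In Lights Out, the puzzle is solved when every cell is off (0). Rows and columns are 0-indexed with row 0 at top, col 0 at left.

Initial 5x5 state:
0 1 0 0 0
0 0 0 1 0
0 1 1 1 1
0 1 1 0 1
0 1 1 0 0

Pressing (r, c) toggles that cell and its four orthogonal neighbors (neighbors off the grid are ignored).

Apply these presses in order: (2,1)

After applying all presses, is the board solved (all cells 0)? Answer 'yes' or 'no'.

Answer: no

Derivation:
After press 1 at (2,1):
0 1 0 0 0
0 1 0 1 0
1 0 0 1 1
0 0 1 0 1
0 1 1 0 0

Lights still on: 10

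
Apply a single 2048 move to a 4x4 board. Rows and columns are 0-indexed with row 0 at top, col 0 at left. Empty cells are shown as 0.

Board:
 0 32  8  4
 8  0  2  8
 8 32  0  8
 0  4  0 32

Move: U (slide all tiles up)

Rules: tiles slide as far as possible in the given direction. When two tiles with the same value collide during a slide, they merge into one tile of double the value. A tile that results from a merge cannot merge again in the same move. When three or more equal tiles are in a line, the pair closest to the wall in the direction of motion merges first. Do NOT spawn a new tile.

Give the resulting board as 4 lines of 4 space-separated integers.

Answer: 16 64  8  4
 0  4  2 16
 0  0  0 32
 0  0  0  0

Derivation:
Slide up:
col 0: [0, 8, 8, 0] -> [16, 0, 0, 0]
col 1: [32, 0, 32, 4] -> [64, 4, 0, 0]
col 2: [8, 2, 0, 0] -> [8, 2, 0, 0]
col 3: [4, 8, 8, 32] -> [4, 16, 32, 0]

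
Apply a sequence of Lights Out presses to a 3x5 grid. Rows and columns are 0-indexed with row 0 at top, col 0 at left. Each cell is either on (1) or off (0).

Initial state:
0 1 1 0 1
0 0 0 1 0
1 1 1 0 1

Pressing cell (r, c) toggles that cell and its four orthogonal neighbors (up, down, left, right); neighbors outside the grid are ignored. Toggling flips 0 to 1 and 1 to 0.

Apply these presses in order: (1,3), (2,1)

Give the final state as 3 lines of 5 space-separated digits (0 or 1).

After press 1 at (1,3):
0 1 1 1 1
0 0 1 0 1
1 1 1 1 1

After press 2 at (2,1):
0 1 1 1 1
0 1 1 0 1
0 0 0 1 1

Answer: 0 1 1 1 1
0 1 1 0 1
0 0 0 1 1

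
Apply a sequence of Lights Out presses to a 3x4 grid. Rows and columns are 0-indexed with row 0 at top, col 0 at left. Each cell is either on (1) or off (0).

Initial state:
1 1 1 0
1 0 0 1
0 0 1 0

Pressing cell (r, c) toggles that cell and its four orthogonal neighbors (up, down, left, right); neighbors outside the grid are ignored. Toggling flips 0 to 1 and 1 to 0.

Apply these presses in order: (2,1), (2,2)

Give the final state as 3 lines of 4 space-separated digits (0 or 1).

After press 1 at (2,1):
1 1 1 0
1 1 0 1
1 1 0 0

After press 2 at (2,2):
1 1 1 0
1 1 1 1
1 0 1 1

Answer: 1 1 1 0
1 1 1 1
1 0 1 1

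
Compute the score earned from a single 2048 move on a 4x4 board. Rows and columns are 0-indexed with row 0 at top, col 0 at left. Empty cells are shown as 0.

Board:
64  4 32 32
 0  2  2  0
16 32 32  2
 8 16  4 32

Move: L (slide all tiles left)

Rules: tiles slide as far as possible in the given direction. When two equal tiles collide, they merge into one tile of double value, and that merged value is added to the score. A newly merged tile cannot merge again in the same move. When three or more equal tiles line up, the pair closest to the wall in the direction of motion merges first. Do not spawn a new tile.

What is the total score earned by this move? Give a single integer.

Slide left:
row 0: [64, 4, 32, 32] -> [64, 4, 64, 0]  score +64 (running 64)
row 1: [0, 2, 2, 0] -> [4, 0, 0, 0]  score +4 (running 68)
row 2: [16, 32, 32, 2] -> [16, 64, 2, 0]  score +64 (running 132)
row 3: [8, 16, 4, 32] -> [8, 16, 4, 32]  score +0 (running 132)
Board after move:
64  4 64  0
 4  0  0  0
16 64  2  0
 8 16  4 32

Answer: 132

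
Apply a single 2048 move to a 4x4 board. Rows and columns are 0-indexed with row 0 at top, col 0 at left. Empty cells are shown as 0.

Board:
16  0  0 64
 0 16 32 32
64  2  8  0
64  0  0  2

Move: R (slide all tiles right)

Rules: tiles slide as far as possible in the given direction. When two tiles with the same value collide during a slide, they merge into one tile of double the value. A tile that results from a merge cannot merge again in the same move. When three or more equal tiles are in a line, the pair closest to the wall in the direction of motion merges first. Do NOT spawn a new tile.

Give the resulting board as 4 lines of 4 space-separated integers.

Slide right:
row 0: [16, 0, 0, 64] -> [0, 0, 16, 64]
row 1: [0, 16, 32, 32] -> [0, 0, 16, 64]
row 2: [64, 2, 8, 0] -> [0, 64, 2, 8]
row 3: [64, 0, 0, 2] -> [0, 0, 64, 2]

Answer:  0  0 16 64
 0  0 16 64
 0 64  2  8
 0  0 64  2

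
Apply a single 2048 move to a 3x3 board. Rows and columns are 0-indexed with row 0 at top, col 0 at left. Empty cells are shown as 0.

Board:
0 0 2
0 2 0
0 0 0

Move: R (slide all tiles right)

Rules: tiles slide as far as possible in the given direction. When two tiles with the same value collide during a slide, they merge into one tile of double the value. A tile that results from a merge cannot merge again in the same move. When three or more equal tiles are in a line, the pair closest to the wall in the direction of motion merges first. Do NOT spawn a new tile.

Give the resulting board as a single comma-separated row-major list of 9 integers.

Slide right:
row 0: [0, 0, 2] -> [0, 0, 2]
row 1: [0, 2, 0] -> [0, 0, 2]
row 2: [0, 0, 0] -> [0, 0, 0]

Answer: 0, 0, 2, 0, 0, 2, 0, 0, 0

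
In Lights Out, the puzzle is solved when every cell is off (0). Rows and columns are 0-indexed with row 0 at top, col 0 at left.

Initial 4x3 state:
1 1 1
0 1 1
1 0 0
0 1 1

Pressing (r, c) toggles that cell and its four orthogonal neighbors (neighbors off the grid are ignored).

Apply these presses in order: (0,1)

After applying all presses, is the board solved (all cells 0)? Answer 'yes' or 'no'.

After press 1 at (0,1):
0 0 0
0 0 1
1 0 0
0 1 1

Lights still on: 4

Answer: no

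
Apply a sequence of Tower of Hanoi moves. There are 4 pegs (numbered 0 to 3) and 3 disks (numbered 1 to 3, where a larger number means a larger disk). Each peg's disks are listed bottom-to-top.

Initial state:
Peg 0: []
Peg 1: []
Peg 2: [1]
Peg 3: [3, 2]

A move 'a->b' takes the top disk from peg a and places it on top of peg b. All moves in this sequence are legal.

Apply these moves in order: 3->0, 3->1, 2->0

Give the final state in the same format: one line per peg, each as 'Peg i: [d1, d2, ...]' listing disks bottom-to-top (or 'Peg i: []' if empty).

Answer: Peg 0: [2, 1]
Peg 1: [3]
Peg 2: []
Peg 3: []

Derivation:
After move 1 (3->0):
Peg 0: [2]
Peg 1: []
Peg 2: [1]
Peg 3: [3]

After move 2 (3->1):
Peg 0: [2]
Peg 1: [3]
Peg 2: [1]
Peg 3: []

After move 3 (2->0):
Peg 0: [2, 1]
Peg 1: [3]
Peg 2: []
Peg 3: []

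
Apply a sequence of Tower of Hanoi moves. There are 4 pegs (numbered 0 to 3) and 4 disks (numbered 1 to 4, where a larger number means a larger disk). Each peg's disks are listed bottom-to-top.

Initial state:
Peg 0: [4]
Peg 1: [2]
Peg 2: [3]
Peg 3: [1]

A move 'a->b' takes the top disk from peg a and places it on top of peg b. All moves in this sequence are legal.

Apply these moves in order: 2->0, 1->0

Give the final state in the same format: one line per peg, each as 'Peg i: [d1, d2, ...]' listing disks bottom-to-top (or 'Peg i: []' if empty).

After move 1 (2->0):
Peg 0: [4, 3]
Peg 1: [2]
Peg 2: []
Peg 3: [1]

After move 2 (1->0):
Peg 0: [4, 3, 2]
Peg 1: []
Peg 2: []
Peg 3: [1]

Answer: Peg 0: [4, 3, 2]
Peg 1: []
Peg 2: []
Peg 3: [1]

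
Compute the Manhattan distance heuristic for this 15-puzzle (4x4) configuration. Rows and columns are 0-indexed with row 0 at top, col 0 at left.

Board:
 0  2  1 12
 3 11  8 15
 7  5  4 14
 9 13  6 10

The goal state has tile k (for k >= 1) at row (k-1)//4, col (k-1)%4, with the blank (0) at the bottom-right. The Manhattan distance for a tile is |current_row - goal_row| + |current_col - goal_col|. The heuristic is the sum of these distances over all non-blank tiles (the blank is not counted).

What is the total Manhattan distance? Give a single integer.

Answer: 32

Derivation:
Tile 2: at (0,1), goal (0,1), distance |0-0|+|1-1| = 0
Tile 1: at (0,2), goal (0,0), distance |0-0|+|2-0| = 2
Tile 12: at (0,3), goal (2,3), distance |0-2|+|3-3| = 2
Tile 3: at (1,0), goal (0,2), distance |1-0|+|0-2| = 3
Tile 11: at (1,1), goal (2,2), distance |1-2|+|1-2| = 2
Tile 8: at (1,2), goal (1,3), distance |1-1|+|2-3| = 1
Tile 15: at (1,3), goal (3,2), distance |1-3|+|3-2| = 3
Tile 7: at (2,0), goal (1,2), distance |2-1|+|0-2| = 3
Tile 5: at (2,1), goal (1,0), distance |2-1|+|1-0| = 2
Tile 4: at (2,2), goal (0,3), distance |2-0|+|2-3| = 3
Tile 14: at (2,3), goal (3,1), distance |2-3|+|3-1| = 3
Tile 9: at (3,0), goal (2,0), distance |3-2|+|0-0| = 1
Tile 13: at (3,1), goal (3,0), distance |3-3|+|1-0| = 1
Tile 6: at (3,2), goal (1,1), distance |3-1|+|2-1| = 3
Tile 10: at (3,3), goal (2,1), distance |3-2|+|3-1| = 3
Sum: 0 + 2 + 2 + 3 + 2 + 1 + 3 + 3 + 2 + 3 + 3 + 1 + 1 + 3 + 3 = 32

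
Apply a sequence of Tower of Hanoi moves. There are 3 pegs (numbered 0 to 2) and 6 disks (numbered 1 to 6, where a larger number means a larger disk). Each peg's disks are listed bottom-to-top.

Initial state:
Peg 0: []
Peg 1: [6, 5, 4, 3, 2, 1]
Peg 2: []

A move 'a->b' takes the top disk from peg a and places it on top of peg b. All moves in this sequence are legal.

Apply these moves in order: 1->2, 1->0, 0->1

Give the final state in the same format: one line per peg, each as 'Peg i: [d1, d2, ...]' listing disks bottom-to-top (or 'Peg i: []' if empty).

Answer: Peg 0: []
Peg 1: [6, 5, 4, 3, 2]
Peg 2: [1]

Derivation:
After move 1 (1->2):
Peg 0: []
Peg 1: [6, 5, 4, 3, 2]
Peg 2: [1]

After move 2 (1->0):
Peg 0: [2]
Peg 1: [6, 5, 4, 3]
Peg 2: [1]

After move 3 (0->1):
Peg 0: []
Peg 1: [6, 5, 4, 3, 2]
Peg 2: [1]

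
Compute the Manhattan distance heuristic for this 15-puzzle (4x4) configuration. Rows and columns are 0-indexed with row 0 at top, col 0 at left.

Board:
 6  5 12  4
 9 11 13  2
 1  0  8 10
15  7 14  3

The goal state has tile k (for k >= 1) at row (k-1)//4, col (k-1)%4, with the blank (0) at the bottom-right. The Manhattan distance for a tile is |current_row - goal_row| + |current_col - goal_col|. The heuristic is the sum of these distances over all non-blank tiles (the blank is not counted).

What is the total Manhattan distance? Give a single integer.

Tile 6: at (0,0), goal (1,1), distance |0-1|+|0-1| = 2
Tile 5: at (0,1), goal (1,0), distance |0-1|+|1-0| = 2
Tile 12: at (0,2), goal (2,3), distance |0-2|+|2-3| = 3
Tile 4: at (0,3), goal (0,3), distance |0-0|+|3-3| = 0
Tile 9: at (1,0), goal (2,0), distance |1-2|+|0-0| = 1
Tile 11: at (1,1), goal (2,2), distance |1-2|+|1-2| = 2
Tile 13: at (1,2), goal (3,0), distance |1-3|+|2-0| = 4
Tile 2: at (1,3), goal (0,1), distance |1-0|+|3-1| = 3
Tile 1: at (2,0), goal (0,0), distance |2-0|+|0-0| = 2
Tile 8: at (2,2), goal (1,3), distance |2-1|+|2-3| = 2
Tile 10: at (2,3), goal (2,1), distance |2-2|+|3-1| = 2
Tile 15: at (3,0), goal (3,2), distance |3-3|+|0-2| = 2
Tile 7: at (3,1), goal (1,2), distance |3-1|+|1-2| = 3
Tile 14: at (3,2), goal (3,1), distance |3-3|+|2-1| = 1
Tile 3: at (3,3), goal (0,2), distance |3-0|+|3-2| = 4
Sum: 2 + 2 + 3 + 0 + 1 + 2 + 4 + 3 + 2 + 2 + 2 + 2 + 3 + 1 + 4 = 33

Answer: 33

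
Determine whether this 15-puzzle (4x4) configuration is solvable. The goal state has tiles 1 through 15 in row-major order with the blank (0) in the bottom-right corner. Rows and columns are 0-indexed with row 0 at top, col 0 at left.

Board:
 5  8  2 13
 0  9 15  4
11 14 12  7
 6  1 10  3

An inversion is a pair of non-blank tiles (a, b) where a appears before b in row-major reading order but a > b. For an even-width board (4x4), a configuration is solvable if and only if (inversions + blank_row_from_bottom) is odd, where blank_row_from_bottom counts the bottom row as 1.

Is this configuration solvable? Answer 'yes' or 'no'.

Inversions: 58
Blank is in row 1 (0-indexed from top), which is row 3 counting from the bottom (bottom = 1).
58 + 3 = 61, which is odd, so the puzzle is solvable.

Answer: yes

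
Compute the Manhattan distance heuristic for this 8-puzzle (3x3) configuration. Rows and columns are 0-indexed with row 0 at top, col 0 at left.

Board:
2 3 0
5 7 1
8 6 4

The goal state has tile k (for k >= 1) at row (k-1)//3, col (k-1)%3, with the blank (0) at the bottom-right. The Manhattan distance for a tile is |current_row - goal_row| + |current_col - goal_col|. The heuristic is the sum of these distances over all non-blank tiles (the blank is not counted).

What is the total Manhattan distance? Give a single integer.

Answer: 14

Derivation:
Tile 2: (0,0)->(0,1) = 1
Tile 3: (0,1)->(0,2) = 1
Tile 5: (1,0)->(1,1) = 1
Tile 7: (1,1)->(2,0) = 2
Tile 1: (1,2)->(0,0) = 3
Tile 8: (2,0)->(2,1) = 1
Tile 6: (2,1)->(1,2) = 2
Tile 4: (2,2)->(1,0) = 3
Sum: 1 + 1 + 1 + 2 + 3 + 1 + 2 + 3 = 14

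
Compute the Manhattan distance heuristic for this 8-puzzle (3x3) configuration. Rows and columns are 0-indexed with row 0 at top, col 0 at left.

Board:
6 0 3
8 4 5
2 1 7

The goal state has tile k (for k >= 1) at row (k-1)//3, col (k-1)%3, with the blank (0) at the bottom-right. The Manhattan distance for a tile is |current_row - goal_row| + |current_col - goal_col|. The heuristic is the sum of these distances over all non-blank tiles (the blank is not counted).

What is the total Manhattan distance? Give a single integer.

Answer: 15

Derivation:
Tile 6: (0,0)->(1,2) = 3
Tile 3: (0,2)->(0,2) = 0
Tile 8: (1,0)->(2,1) = 2
Tile 4: (1,1)->(1,0) = 1
Tile 5: (1,2)->(1,1) = 1
Tile 2: (2,0)->(0,1) = 3
Tile 1: (2,1)->(0,0) = 3
Tile 7: (2,2)->(2,0) = 2
Sum: 3 + 0 + 2 + 1 + 1 + 3 + 3 + 2 = 15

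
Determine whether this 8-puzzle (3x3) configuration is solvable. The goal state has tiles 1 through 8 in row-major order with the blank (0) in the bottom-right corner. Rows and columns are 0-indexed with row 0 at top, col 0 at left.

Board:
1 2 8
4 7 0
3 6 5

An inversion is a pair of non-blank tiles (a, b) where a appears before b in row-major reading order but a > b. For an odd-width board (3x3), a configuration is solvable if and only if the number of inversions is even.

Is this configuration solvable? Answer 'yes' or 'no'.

Inversions (pairs i<j in row-major order where tile[i] > tile[j] > 0): 10
10 is even, so the puzzle is solvable.

Answer: yes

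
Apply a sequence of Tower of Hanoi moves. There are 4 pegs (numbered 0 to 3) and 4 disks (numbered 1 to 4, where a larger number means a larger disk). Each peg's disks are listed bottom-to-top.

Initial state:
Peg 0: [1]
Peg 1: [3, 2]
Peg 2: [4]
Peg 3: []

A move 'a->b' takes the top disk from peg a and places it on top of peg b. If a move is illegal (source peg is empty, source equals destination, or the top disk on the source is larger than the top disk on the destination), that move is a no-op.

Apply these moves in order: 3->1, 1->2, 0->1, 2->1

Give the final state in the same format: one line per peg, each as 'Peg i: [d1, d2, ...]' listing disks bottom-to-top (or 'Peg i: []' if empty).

Answer: Peg 0: []
Peg 1: [3, 1]
Peg 2: [4, 2]
Peg 3: []

Derivation:
After move 1 (3->1):
Peg 0: [1]
Peg 1: [3, 2]
Peg 2: [4]
Peg 3: []

After move 2 (1->2):
Peg 0: [1]
Peg 1: [3]
Peg 2: [4, 2]
Peg 3: []

After move 3 (0->1):
Peg 0: []
Peg 1: [3, 1]
Peg 2: [4, 2]
Peg 3: []

After move 4 (2->1):
Peg 0: []
Peg 1: [3, 1]
Peg 2: [4, 2]
Peg 3: []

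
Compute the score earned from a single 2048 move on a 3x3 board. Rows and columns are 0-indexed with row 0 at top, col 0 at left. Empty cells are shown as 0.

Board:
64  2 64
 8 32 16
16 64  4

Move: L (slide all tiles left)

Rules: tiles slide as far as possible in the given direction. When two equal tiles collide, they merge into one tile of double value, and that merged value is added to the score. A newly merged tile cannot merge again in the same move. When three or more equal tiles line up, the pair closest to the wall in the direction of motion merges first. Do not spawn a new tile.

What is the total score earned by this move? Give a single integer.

Slide left:
row 0: [64, 2, 64] -> [64, 2, 64]  score +0 (running 0)
row 1: [8, 32, 16] -> [8, 32, 16]  score +0 (running 0)
row 2: [16, 64, 4] -> [16, 64, 4]  score +0 (running 0)
Board after move:
64  2 64
 8 32 16
16 64  4

Answer: 0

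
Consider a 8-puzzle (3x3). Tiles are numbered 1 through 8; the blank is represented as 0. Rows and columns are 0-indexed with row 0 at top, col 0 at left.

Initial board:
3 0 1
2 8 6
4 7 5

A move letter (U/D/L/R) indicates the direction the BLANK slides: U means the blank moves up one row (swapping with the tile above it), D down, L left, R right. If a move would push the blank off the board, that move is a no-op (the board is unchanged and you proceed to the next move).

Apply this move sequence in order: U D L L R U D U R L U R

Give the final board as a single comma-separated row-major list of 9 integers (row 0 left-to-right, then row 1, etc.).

Answer: 3, 1, 0, 2, 8, 6, 4, 7, 5

Derivation:
After move 1 (U):
3 0 1
2 8 6
4 7 5

After move 2 (D):
3 8 1
2 0 6
4 7 5

After move 3 (L):
3 8 1
0 2 6
4 7 5

After move 4 (L):
3 8 1
0 2 6
4 7 5

After move 5 (R):
3 8 1
2 0 6
4 7 5

After move 6 (U):
3 0 1
2 8 6
4 7 5

After move 7 (D):
3 8 1
2 0 6
4 7 5

After move 8 (U):
3 0 1
2 8 6
4 7 5

After move 9 (R):
3 1 0
2 8 6
4 7 5

After move 10 (L):
3 0 1
2 8 6
4 7 5

After move 11 (U):
3 0 1
2 8 6
4 7 5

After move 12 (R):
3 1 0
2 8 6
4 7 5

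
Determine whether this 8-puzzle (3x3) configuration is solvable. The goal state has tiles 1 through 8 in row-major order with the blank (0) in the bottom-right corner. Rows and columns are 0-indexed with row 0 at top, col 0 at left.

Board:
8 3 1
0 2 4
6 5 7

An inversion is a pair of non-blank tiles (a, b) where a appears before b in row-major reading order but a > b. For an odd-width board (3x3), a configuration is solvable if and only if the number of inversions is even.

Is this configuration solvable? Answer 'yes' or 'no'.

Inversions (pairs i<j in row-major order where tile[i] > tile[j] > 0): 10
10 is even, so the puzzle is solvable.

Answer: yes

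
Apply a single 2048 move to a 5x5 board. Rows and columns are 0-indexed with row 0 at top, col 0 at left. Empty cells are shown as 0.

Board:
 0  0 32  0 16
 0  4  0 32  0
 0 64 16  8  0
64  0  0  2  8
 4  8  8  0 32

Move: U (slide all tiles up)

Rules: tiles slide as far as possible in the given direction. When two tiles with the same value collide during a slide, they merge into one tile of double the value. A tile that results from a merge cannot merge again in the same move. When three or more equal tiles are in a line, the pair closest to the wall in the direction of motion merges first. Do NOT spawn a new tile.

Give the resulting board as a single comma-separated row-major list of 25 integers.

Slide up:
col 0: [0, 0, 0, 64, 4] -> [64, 4, 0, 0, 0]
col 1: [0, 4, 64, 0, 8] -> [4, 64, 8, 0, 0]
col 2: [32, 0, 16, 0, 8] -> [32, 16, 8, 0, 0]
col 3: [0, 32, 8, 2, 0] -> [32, 8, 2, 0, 0]
col 4: [16, 0, 0, 8, 32] -> [16, 8, 32, 0, 0]

Answer: 64, 4, 32, 32, 16, 4, 64, 16, 8, 8, 0, 8, 8, 2, 32, 0, 0, 0, 0, 0, 0, 0, 0, 0, 0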